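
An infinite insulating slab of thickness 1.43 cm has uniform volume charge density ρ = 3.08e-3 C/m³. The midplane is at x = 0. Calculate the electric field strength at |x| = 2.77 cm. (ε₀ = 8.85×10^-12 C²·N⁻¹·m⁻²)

The point |x| = 2.77 cm lies outside the slab (half-thickness 0.00715 m). A symmetric pillbox spanning the full slab encloses Q_enc = ρ·d·A.
Flux = 2EA ⇒ E = |ρ|d/(2ε₀), independent of distance outside.
E = (3.08e-3)(0.0143)/(2·8.85×10^-12) = 2.49×10^6 N/C.

2.49×10^6 V/m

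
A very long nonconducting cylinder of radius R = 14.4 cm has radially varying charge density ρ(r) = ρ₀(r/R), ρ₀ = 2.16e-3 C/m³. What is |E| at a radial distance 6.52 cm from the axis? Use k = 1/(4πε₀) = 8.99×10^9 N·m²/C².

E = 2.40e6 N/C

Coaxial Gaussian cylinder, radius r = 6.52 cm, length L (r < R).
λ_enc = ∫₀^r ρ(r')·2πr' dr' = (2πρ₀/R)·r^3/3 = 8.707×10^-6 C/m.
By Gauss's law (flux through the curved wall only), E·2πrL = λ_enc L/ε₀.
E = 2k|λ_enc|/r = 2(8.99×10^9)(8.707×10^-6)/(0.0652) = 2.40e6 N/C.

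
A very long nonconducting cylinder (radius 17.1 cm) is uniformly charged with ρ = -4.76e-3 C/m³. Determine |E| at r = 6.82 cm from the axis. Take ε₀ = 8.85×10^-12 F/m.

E ≈ 1.83×10^7 N/C

Coaxial Gaussian cylinder, radius r = 6.82 cm, length L (r < R).
Enclosed charge per unit length: λ_enc = ρ·πr² = (-4.76×10^-3)π(0.0682)² = -6.955e-5 C/m.
By Gauss's law (flux through the curved wall only), E·2πrL = λ_enc L/ε₀.
E = |λ_enc|/(2πε₀r) = (6.955×10^-5)/(2π·8.85×10^-12·0.0682) = 1.83×10^7 N/C.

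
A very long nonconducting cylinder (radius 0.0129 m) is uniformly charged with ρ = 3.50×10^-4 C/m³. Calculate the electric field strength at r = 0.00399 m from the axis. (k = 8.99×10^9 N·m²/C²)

E = 7.89×10^4 N/C

By cylindrical symmetry E is radial; use a coaxial Gaussian cylinder of radius 0.00399 m and length L (r < R).
Charge inside radius r per length L is ρ·πr²·L, so λ_enc = ρπr² = 1.751×10^-8 C/m.
Since E is radial and uniform over the curved surface, Φ = E·2πrL = Q_enc/ε₀ = λ_enc L/ε₀.
E = 2k|λ_enc|/r = 2(8.99×10^9)(1.751e-8)/(0.00399) = 7.89×10^4 N/C.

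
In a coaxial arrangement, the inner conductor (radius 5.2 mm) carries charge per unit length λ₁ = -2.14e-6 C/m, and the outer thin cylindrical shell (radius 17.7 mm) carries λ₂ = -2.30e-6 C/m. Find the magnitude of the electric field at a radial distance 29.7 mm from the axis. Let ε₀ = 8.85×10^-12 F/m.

|E| = 2.69×10^6 N/C

Choose a coaxial cylinder of radius r = 29.7 mm (arbitrary length L) as the Gaussian surface (r > 17.7 mm, enclosing both).
λ_enc = λ₁ + λ₂ = (-2.14×10^-6) + (-2.30e-6) = -4.44×10^-6 C/m.
By Gauss's law (flux through the curved wall only), E·2πrL = λ_enc L/ε₀.
E = |λ_enc|/(2πε₀r) = (4.44×10^-6)/(2π·8.85×10^-12·0.0297) = 2.69×10^6 N/C.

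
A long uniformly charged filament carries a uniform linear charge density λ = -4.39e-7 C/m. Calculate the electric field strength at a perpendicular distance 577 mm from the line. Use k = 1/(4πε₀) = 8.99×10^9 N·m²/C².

Choose a coaxial cylinder of radius r = 577 mm (arbitrary length L) as the Gaussian surface.
Q_enc = λL, so λ_enc = -4.39e-7 C/m.
Gauss's law: E·2πrL = λ_enc L/ε₀.
E = 2k|λ_enc|/r = 2(8.99×10^9)(4.39×10^-7)/(0.577) = 1.37×10^4 N/C.

E ≈ 1.37×10^4 N/C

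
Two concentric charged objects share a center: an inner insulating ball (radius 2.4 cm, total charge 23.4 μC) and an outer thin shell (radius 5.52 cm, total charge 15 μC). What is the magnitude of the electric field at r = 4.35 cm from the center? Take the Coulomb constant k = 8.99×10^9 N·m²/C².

|E| = 1.11×10^8 N/C

Use a concentric Gaussian sphere at r = 4.35 cm (between the bodies, 2.4 cm < r < 5.52 cm).
Only the inner charge is enclosed; the outer shell contributes nothing inside itself. Q_enc = 23.4 μC = 2.34e-5 C.
Since E is radial and uniform over the Gaussian sphere, Φ = E·4πr² = Q_enc/ε₀.
E = k|Q_enc|/r² = (8.99×10^9)(2.34e-5)/(0.0435)² = 1.11e8 N/C.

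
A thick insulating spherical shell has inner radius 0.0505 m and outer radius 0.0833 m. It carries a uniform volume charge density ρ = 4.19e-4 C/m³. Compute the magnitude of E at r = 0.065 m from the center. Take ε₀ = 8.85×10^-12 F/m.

|E| = 5.45×10^5 N/C

Use a concentric Gaussian sphere at r = 0.065 m (within the shell material, 0.0505 m < r < 0.0833 m).
Enclosed charge is the volume from a to r: Q_enc = (4π/3)ρ(r³ − a³) = 2.56e-7 C.
Applying ∮E·dA = Q_enc/ε₀ with Φ = E(4πr²):
E = |Q_enc|/(4πε₀r²) = (2.56×10^-7)/(4π·8.85×10^-12·(0.065)²) = 5.45×10^5 N/C.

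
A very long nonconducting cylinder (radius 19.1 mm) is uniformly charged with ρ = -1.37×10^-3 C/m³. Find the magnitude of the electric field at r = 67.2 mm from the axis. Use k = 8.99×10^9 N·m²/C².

|E| ≈ 4.20×10^5 N/C

Choose a coaxial cylinder of radius r = 67.2 mm (arbitrary length L) as the Gaussian surface (r > 19.1 mm, full cross-section enclosed).
λ_enc = ρ·πR² = (-1.37e-3)π(0.0191)² = -1.57×10^-6 C/m.
By Gauss's law (flux through the curved wall only), E·2πrL = λ_enc L/ε₀.
E = 2k|λ_enc|/r = 2(8.99×10^9)(1.57×10^-6)/(0.0672) = 4.20×10^5 N/C.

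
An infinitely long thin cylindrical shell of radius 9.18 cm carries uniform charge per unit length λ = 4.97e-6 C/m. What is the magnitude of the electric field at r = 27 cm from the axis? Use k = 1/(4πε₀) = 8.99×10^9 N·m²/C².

|E| = 3.31×10^5 N/C

Choose a coaxial cylinder of radius r = 27 cm (arbitrary length L) as the Gaussian surface (r > 9.18 cm).
The full line charge is enclosed: λ_enc = 4.97×10^-6 C/m.
Since E is radial and uniform over the curved surface, Φ = E·2πrL = Q_enc/ε₀ = λ_enc L/ε₀.
E = 2k|λ_enc|/r = 2(8.99×10^9)(4.97×10^-6)/(0.27) = 3.31e5 N/C.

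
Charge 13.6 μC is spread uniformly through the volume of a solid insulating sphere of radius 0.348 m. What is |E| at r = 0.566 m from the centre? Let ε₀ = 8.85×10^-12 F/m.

By spherical symmetry E is radial; choose a Gaussian sphere of radius r = 0.566 m (r > R, so the entire charge is enclosed).
Q_enc = 13.6 μC = 1.36×10^-5 C.
Applying ∮E·dA = Q_enc/ε₀ with Φ = E(4πr²):
E = |Q_enc|/(4πε₀r²) = (1.36×10^-5)/(4π·8.85×10^-12·(0.566)²) = 3.82×10^5 N/C.

3.82e5 N/C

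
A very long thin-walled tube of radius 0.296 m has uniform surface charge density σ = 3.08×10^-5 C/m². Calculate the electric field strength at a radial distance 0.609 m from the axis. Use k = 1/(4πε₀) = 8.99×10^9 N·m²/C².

|E| = 1.69×10^6 V/m

Choose a coaxial cylinder of radius r = 0.609 m (arbitrary length L) as the Gaussian surface (r > 0.296 m).
The whole shell is enclosed: λ_enc = σ·2πR = (3.08e-5)·2π·(0.296) = 5.728e-5 C/m.
Since E is radial and uniform over the curved surface, Φ = E·2πrL = Q_enc/ε₀ = λ_enc L/ε₀.
E = 2k|λ_enc|/r = 2(8.99×10^9)(5.728×10^-5)/(0.609) = 1.69×10^6 N/C.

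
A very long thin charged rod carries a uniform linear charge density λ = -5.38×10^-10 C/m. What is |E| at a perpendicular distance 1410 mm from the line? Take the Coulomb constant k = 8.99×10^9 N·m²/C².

6.86 N/C

Coaxial Gaussian cylinder, radius r = 1410 mm, length L.
Q_enc = λL, so λ_enc = -5.38e-10 C/m.
By Gauss's law (flux through the curved wall only), E·2πrL = λ_enc L/ε₀.
E = 2k|λ_enc|/r = 2(8.99×10^9)(5.38e-10)/(1.41) = 6.86 N/C.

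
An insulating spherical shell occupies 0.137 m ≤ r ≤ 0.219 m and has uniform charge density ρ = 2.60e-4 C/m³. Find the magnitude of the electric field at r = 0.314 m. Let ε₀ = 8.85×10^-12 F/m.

Take a concentric spherical Gaussian surface of radius r = 0.314 m (r > 0.219 m, enclosing the whole shell).
Q_enc = ρ·(4π/3)(b³ − a³) = (2.60×10^-4)·(4π/3)·((0.219)³ − (0.137)³) = 8.639×10^-6 C.
Since E is radial and uniform over the Gaussian sphere, Φ = E·4πr² = Q_enc/ε₀.
E = |Q_enc|/(4πε₀r²) = (8.639×10^-6)/(4π·8.85×10^-12·(0.314)²) = 7.88e5 N/C.

7.88×10^5 N/C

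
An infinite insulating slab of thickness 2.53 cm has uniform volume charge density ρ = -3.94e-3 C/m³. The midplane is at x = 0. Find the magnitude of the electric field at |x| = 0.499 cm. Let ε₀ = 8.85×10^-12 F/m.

By symmetry E is perpendicular to the slab. A Gaussian pillbox from −0.499 cm to +0.499 cm (face area A) lies entirely within the slab.
Q_enc = ρ·(2x)·A and flux = 2EA, so 2EA = 2ρxA/ε₀ ⇒ E = |ρ|x/ε₀.
E = (3.94×10^-3)(0.00499)/(8.85×10^-12) = 2.22×10^6 N/C.

|E| = 2.22×10^6 V/m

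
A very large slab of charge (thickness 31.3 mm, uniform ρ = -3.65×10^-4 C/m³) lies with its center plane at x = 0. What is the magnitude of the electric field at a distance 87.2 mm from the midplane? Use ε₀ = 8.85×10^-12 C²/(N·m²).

E ≈ 6.45×10^5 N/C

The point |x| = 87.2 mm lies outside the slab (half-thickness 0.01565 m). A symmetric pillbox spanning the full slab encloses Q_enc = ρ·d·A.
Flux = 2EA ⇒ E = |ρ|d/(2ε₀), independent of distance outside.
E = (3.65×10^-4)(0.0313)/(2·8.85×10^-12) = 6.45×10^5 N/C.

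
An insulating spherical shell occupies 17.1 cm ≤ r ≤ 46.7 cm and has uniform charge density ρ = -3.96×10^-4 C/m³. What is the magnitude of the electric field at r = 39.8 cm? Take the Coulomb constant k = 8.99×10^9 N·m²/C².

Use a concentric Gaussian sphere at r = 39.8 cm (within the shell material, 17.1 cm < r < 46.7 cm).
Enclosed charge is the volume from a to r: Q_enc = (4π/3)ρ(r³ − a³) = -9.628×10^-5 C.
Since E is radial and uniform over the Gaussian sphere, Φ = E·4πr² = Q_enc/ε₀.
E = k|Q_enc|/r² = (8.99×10^9)(9.628×10^-5)/(0.398)² = 5.46e6 N/C.

5.46e6 N/C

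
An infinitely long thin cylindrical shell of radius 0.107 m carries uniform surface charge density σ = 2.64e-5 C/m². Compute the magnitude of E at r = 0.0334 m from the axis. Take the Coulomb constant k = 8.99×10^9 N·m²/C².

E = 0

Take a coaxial cylindrical Gaussian surface of radius r = 0.0334 m and length L (r < 0.107 m, inside the shell).
No charge is enclosed, so Gauss's law gives E·2πrL = 0 ⇒ E = 0.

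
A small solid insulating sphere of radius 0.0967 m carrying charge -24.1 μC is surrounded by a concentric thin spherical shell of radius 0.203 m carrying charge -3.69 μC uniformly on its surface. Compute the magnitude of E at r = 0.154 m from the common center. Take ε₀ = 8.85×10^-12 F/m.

9.14×10^6 N/C

Use a concentric Gaussian sphere at r = 0.154 m (between the bodies, 0.0967 m < r < 0.203 m).
The shell at 0.203 m lies outside the Gaussian surface, so Q_enc = -24.1 μC = -2.41e-5 C.
Applying ∮E·dA = Q_enc/ε₀ with Φ = E(4πr²):
E = |Q_enc|/(4πε₀r²) = (2.41e-5)/(4π·8.85×10^-12·(0.154)²) = 9.14e6 N/C.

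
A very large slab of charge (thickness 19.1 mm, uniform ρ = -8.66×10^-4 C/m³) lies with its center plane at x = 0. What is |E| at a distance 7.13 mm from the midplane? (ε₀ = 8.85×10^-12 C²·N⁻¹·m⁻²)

|E| = 6.98×10^5 N/C

By symmetry E is perpendicular to the slab. A Gaussian pillbox from −7.13 mm to +7.13 mm (face area A) lies entirely within the slab.
Q_enc = ρ·(2x)·A and flux = 2EA, so 2EA = 2ρxA/ε₀ ⇒ E = |ρ|x/ε₀.
E = (8.66×10^-4)(0.00713)/(8.85×10^-12) = 6.98e5 N/C.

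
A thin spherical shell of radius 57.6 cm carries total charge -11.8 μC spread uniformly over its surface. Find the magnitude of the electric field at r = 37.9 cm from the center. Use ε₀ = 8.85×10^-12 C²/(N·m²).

Symmetry ⇒ E = E(r) r̂. Gaussian sphere of radius r = 37.9 cm (inside the shell, r < 57.6 cm).
All the charge is outside the Gaussian surface: Q_enc = 0, hence E = 0 everywhere inside the shell.

E = 0 (no enclosed charge)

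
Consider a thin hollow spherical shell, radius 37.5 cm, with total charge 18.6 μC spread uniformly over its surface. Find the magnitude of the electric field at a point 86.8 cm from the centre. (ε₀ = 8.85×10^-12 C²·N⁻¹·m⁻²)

E = 2.22×10^5 N/C

Take a concentric spherical Gaussian surface of radius r = 86.8 cm (r > 37.5 cm).
The entire shell is enclosed: Q_enc = 1.86×10^-5 C.
Gauss's law: E·4πr² = Q_enc/ε₀.
E = |Q_enc|/(4πε₀r²) = (1.86×10^-5)/(4π·8.85×10^-12·(0.868)²) = 2.22×10^5 N/C.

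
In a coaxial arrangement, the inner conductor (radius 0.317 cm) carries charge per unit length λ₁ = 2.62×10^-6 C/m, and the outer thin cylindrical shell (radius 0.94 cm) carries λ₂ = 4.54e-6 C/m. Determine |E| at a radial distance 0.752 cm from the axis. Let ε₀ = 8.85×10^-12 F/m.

Choose a coaxial cylinder of radius r = 0.752 cm (arbitrary length L) as the Gaussian surface (between the conductors, 0.317 cm < r < 0.94 cm).
The shell at 0.94 cm lies outside the Gaussian surface, so λ_enc = λ₁ = 2.62e-6 C/m.
By Gauss's law (flux through the curved wall only), E·2πrL = λ_enc L/ε₀.
E = |λ_enc|/(2πε₀r) = (2.62×10^-6)/(2π·8.85×10^-12·0.00752) = 6.27e6 N/C.

|E| ≈ 6.27×10^6 N/C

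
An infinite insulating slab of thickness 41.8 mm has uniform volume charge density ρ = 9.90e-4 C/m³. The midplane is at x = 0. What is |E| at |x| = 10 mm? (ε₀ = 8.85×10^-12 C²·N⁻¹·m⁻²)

E = 1.12×10^6 N/C

By symmetry E is perpendicular to the slab. A Gaussian pillbox from −10 mm to +10 mm (face area A) lies entirely within the slab.
Q_enc = ρ·(2x)·A and flux = 2EA, so 2EA = 2ρxA/ε₀ ⇒ E = |ρ|x/ε₀.
E = (9.90×10^-4)(0.01)/(8.85×10^-12) = 1.12×10^6 N/C.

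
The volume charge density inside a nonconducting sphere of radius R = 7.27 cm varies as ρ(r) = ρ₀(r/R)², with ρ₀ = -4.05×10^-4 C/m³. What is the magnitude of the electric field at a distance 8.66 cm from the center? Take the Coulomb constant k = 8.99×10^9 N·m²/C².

4.69e5 N/C

Take a concentric spherical Gaussian surface of radius r = 8.66 cm (r > R, all charge enclosed).
Q_enc = 4π ∫₀^R ρ₀(r'/R)^2 r'² dr' = 4πρ₀R³/5 = -3.911e-7 C.
Since E is radial and uniform over the Gaussian sphere, Φ = E·4πr² = Q_enc/ε₀.
E = k|Q_enc|/r² = (8.99×10^9)(3.911×10^-7)/(0.0866)² = 4.69×10^5 N/C.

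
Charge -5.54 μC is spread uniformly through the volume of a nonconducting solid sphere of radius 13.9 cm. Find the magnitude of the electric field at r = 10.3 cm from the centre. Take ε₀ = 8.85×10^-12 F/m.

E = 1.91×10^6 N/C

Take a concentric spherical Gaussian surface of radius r = 10.3 cm (r < R).
Only the charge within r is enclosed: Q_enc = Q·(r/R)³ = (-5.54 μC)·(10.3 cm/13.9 cm)³ = -2.254e-6 C.
Applying ∮E·dA = Q_enc/ε₀ with Φ = E(4πr²):
E = |Q_enc|/(4πε₀r²) = (2.254×10^-6)/(4π·8.85×10^-12·(0.103)²) = 1.91e6 N/C.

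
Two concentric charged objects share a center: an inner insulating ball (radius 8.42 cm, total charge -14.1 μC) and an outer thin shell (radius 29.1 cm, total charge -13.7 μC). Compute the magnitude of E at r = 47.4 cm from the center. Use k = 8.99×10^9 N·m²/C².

Take a concentric spherical Gaussian surface of radius r = 47.4 cm (r > 29.1 cm, enclosing both).
Q_enc = (-14.1 μC) + (-13.7 μC) = -2.78×10^-5 C.
Applying ∮E·dA = Q_enc/ε₀ with Φ = E(4πr²):
E = k|Q_enc|/r² = (8.99×10^9)(2.78×10^-5)/(0.474)² = 1.11×10^6 N/C.

E = 1.11e6 N/C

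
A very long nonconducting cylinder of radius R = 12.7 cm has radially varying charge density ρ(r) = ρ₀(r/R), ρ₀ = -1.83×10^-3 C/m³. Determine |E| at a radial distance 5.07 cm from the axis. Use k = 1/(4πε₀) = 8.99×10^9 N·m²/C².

E = 1.39×10^6 N/C

Choose a coaxial cylinder of radius r = 5.07 cm (arbitrary length L) as the Gaussian surface (r < R).
λ_enc = ∫₀^r ρ(r')·2πr' dr' = (2πρ₀/R)·r^3/3 = -3.933×10^-6 C/m.
Applying ∮E·dA = Q_enc/ε₀ with the end caps contributing no flux:
E = 2k|λ_enc|/r = 2(8.99×10^9)(3.933×10^-6)/(0.0507) = 1.39×10^6 N/C.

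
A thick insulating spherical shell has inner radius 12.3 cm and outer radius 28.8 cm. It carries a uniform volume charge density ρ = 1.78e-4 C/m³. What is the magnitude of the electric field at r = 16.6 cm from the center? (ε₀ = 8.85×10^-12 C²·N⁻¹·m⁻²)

|E| ≈ 6.60e5 V/m

Symmetry ⇒ E = E(r) r̂. Gaussian sphere of radius r = 16.6 cm (within the shell material, 12.3 cm < r < 28.8 cm).
Enclosed charge is the volume from a to r: Q_enc = (4π/3)ρ(r³ − a³) = 2.023×10^-6 C.
Since E is radial and uniform over the Gaussian sphere, Φ = E·4πr² = Q_enc/ε₀.
E = |Q_enc|/(4πε₀r²) = (2.023×10^-6)/(4π·8.85×10^-12·(0.166)²) = 6.60e5 N/C.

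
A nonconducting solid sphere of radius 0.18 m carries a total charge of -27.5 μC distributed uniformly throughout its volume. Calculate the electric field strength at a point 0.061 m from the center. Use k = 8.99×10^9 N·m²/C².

E ≈ 2.59×10^6 V/m

By spherical symmetry E is radial; choose a Gaussian sphere of radius r = 0.061 m (r < R).
Only the charge within r is enclosed: Q_enc = Q·(r/R)³ = (-27.5 μC)·(0.061 m/0.18 m)³ = -1.07e-6 C.
Applying ∮E·dA = Q_enc/ε₀ with Φ = E(4πr²):
E = k|Q_enc|/r² = (8.99×10^9)(1.07e-6)/(0.061)² = 2.59×10^6 N/C.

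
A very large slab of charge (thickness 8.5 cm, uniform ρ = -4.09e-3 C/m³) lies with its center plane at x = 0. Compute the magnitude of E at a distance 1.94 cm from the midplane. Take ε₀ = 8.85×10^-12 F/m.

By symmetry E is perpendicular to the slab. A Gaussian pillbox from −1.94 cm to +1.94 cm (face area A) lies entirely within the slab.
Q_enc = ρ·(2x)·A and flux = 2EA, so 2EA = 2ρxA/ε₀ ⇒ E = |ρ|x/ε₀.
E = (4.09×10^-3)(0.0194)/(8.85×10^-12) = 8.97×10^6 N/C.

|E| ≈ 8.97×10^6 N/C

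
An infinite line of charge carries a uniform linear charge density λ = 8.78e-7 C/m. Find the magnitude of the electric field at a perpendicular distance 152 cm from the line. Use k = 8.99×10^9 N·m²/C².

E ≈ 1.04×10^4 V/m

Take a coaxial cylindrical Gaussian surface of radius r = 152 cm and length L.
Q_enc = λL, so λ_enc = 8.78e-7 C/m.
By Gauss's law (flux through the curved wall only), E·2πrL = λ_enc L/ε₀.
E = 2k|λ_enc|/r = 2(8.99×10^9)(8.78e-7)/(1.52) = 1.04e4 N/C.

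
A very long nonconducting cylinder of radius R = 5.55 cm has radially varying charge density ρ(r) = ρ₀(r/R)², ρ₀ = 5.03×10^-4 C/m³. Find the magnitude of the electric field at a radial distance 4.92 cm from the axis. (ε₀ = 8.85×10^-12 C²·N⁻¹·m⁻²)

Take a coaxial cylindrical Gaussian surface of radius r = 4.92 cm and length L (r < R).
Integrating ρ over the cross-section to radius r: λ_enc = (2πρ₀/R²) ∫₀^r r'^3 dr' = 2πρ₀ r^4/(4·R²) = 1.503e-6 C/m.
Since E is radial and uniform over the curved surface, Φ = E·2πrL = Q_enc/ε₀ = λ_enc L/ε₀.
E = |λ_enc|/(2πε₀r) = (1.503e-6)/(2π·8.85×10^-12·0.0492) = 5.49×10^5 N/C.

|E| = 5.49×10^5 N/C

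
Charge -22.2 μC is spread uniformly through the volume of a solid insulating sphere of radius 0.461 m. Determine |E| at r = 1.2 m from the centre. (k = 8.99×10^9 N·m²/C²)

Symmetry ⇒ E = E(r) r̂. Gaussian sphere of radius r = 1.2 m (r > R, so the entire charge is enclosed).
Q_enc = -22.2 μC = -2.22e-5 C.
Gauss's law: E·4πr² = Q_enc/ε₀.
E = k|Q_enc|/r² = (8.99×10^9)(2.22e-5)/(1.2)² = 1.39e5 N/C.

|E| = 1.39×10^5 N/C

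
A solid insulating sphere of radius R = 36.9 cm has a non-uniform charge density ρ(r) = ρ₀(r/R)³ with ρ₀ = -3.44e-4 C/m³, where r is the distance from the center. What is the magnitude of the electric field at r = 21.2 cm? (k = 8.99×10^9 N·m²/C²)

E ≈ 2.60×10^5 N/C

By spherical symmetry E is radial; choose a Gaussian sphere of radius r = 21.2 cm (r < R).
Q_enc = ∫₀^r ρ(r')·4πr'² dr' = (4πρ₀/R³) ∫₀^r r'^5 dr' = 4πρ₀ r^6/(6·R³) = -1.302e-6 C.
Since E is radial and uniform over the Gaussian sphere, Φ = E·4πr² = Q_enc/ε₀.
E = k|Q_enc|/r² = (8.99×10^9)(1.302×10^-6)/(0.212)² = 2.60×10^5 N/C.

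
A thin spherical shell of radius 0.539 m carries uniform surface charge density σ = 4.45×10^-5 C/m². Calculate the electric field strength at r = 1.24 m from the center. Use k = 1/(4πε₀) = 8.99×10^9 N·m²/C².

9.50e5 N/C

Symmetry ⇒ E = E(r) r̂. Gaussian sphere of radius r = 1.24 m (r > 0.539 m).
The entire shell is enclosed: Q_enc = σ·4πR² = (4.45e-5)·4π·(0.539)² = 1.625×10^-4 C.
Gauss's law: E·4πr² = Q_enc/ε₀.
E = k|Q_enc|/r² = (8.99×10^9)(1.625×10^-4)/(1.24)² = 9.50×10^5 N/C.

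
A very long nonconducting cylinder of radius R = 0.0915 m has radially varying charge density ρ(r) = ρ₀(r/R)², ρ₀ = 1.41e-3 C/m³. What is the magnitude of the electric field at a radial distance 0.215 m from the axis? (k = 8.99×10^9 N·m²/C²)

1.55×10^6 N/C

Coaxial Gaussian cylinder, radius r = 0.215 m, length L (r > R, full charge per length enclosed).
λ_enc = 2π ∫₀^R ρ₀(r'/R)^2 r' dr' = 2πρ₀R²/4 = 1.854×10^-5 C/m.
Gauss's law: E·2πrL = λ_enc L/ε₀.
E = 2k|λ_enc|/r = 2(8.99×10^9)(1.854×10^-5)/(0.215) = 1.55×10^6 N/C.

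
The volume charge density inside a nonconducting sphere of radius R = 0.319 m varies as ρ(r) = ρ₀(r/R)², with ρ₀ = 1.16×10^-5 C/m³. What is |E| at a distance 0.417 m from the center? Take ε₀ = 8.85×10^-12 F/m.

|E| = 4.89×10^4 V/m

Symmetry ⇒ E = E(r) r̂. Gaussian sphere of radius r = 0.417 m (r > R, all charge enclosed).
Q_enc = 4π ∫₀^R ρ₀(r'/R)^2 r'² dr' = 4πρ₀R³/5 = 9.464e-7 C.
By Gauss's law, ∮E·dA = E·4πr² = Q_enc/ε₀.
E = |Q_enc|/(4πε₀r²) = (9.464e-7)/(4π·8.85×10^-12·(0.417)²) = 4.89×10^4 N/C.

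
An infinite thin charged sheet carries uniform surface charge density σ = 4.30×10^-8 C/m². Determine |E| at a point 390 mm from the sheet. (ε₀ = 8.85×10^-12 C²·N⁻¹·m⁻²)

|E| = 2.43×10^3 N/C

By planar symmetry E is perpendicular to the sheet and uniform; use a Gaussian pillbox with flat faces of area A on each side of the sheet.
Flux Φ = 2EA and Q_enc = σA, so 2EA = σA/ε₀ ⇒ E = |σ|/(2ε₀), independent of distance.
E = |σ|/(2ε₀) = (4.30×10^-8)/(2·8.85×10^-12) = 2.43×10^3 N/C.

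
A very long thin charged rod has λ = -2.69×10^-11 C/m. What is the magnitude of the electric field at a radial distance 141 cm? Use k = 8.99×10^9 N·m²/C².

|E| = 0.343 N/C

Choose a coaxial cylinder of radius r = 141 cm (arbitrary length L) as the Gaussian surface.
Q_enc = λL, so λ_enc = -2.69e-11 C/m.
Since E is radial and uniform over the curved surface, Φ = E·2πrL = Q_enc/ε₀ = λ_enc L/ε₀.
E = 2k|λ_enc|/r = 2(8.99×10^9)(2.69×10^-11)/(1.41) = 0.343 N/C.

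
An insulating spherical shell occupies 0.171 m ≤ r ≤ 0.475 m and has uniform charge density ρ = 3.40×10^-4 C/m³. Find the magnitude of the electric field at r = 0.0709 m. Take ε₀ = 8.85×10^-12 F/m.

E = 0 (no enclosed charge)

Use a concentric Gaussian sphere at r = 0.0709 m (r < 0.171 m, inside the empty cavity).
Q_enc = 0 (all charge lies at larger r); Gauss's law gives E = 0.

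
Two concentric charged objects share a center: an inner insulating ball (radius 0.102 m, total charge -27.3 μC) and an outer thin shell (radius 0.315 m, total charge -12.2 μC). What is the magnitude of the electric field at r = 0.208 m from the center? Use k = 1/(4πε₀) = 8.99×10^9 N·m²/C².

Use a concentric Gaussian sphere at r = 0.208 m (between the bodies, 0.102 m < r < 0.315 m).
The shell at 0.315 m lies outside the Gaussian surface, so Q_enc = -27.3 μC = -2.73e-5 C.
Gauss's law: E·4πr² = Q_enc/ε₀.
E = k|Q_enc|/r² = (8.99×10^9)(2.73e-5)/(0.208)² = 5.67×10^6 N/C.

|E| = 5.67×10^6 N/C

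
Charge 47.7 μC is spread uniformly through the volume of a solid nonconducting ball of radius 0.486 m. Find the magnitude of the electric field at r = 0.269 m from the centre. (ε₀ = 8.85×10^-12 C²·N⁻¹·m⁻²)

E ≈ 1.01e6 N/C

Use a concentric Gaussian sphere at r = 0.269 m (r < R).
Only the charge within r is enclosed: Q_enc = Q·(r/R)³ = (47.7 μC)·(0.269 m/0.486 m)³ = 8.088×10^-6 C.
Gauss's law: E·4πr² = Q_enc/ε₀.
E = |Q_enc|/(4πε₀r²) = (8.088e-6)/(4π·8.85×10^-12·(0.269)²) = 1.01e6 N/C.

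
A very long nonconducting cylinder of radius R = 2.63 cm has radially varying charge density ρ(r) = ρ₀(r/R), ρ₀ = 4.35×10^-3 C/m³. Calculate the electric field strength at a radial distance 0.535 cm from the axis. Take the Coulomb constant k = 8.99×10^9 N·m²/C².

By cylindrical symmetry E is radial; use a coaxial Gaussian cylinder of radius 0.535 cm and length L (r < R).
λ_enc = ∫₀^r ρ(r')·2πr' dr' = (2πρ₀/R)·r^3/3 = 5.305×10^-8 C/m.
Since E is radial and uniform over the curved surface, Φ = E·2πrL = Q_enc/ε₀ = λ_enc L/ε₀.
E = 2k|λ_enc|/r = 2(8.99×10^9)(5.305×10^-8)/(0.00535) = 1.78×10^5 N/C.

|E| ≈ 1.78×10^5 N/C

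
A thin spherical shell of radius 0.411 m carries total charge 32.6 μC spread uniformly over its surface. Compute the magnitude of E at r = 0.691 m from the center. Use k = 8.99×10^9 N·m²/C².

|E| = 6.14×10^5 N/C

Use a concentric Gaussian sphere at r = 0.691 m (r > 0.411 m).
The entire shell is enclosed: Q_enc = 3.26×10^-5 C.
Since E is radial and uniform over the Gaussian sphere, Φ = E·4πr² = Q_enc/ε₀.
E = k|Q_enc|/r² = (8.99×10^9)(3.26×10^-5)/(0.691)² = 6.14×10^5 N/C.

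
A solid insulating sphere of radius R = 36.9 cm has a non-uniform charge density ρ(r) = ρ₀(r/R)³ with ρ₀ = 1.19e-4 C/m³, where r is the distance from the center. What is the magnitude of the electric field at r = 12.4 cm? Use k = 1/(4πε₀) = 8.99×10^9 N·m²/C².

1.05e4 N/C

Use a concentric Gaussian sphere at r = 12.4 cm (r < R).
Q_enc = ∫₀^r ρ(r')·4πr'² dr' = (4πρ₀/R³) ∫₀^r r'^5 dr' = 4πρ₀ r^6/(6·R³) = 1.803×10^-8 C.
Applying ∮E·dA = Q_enc/ε₀ with Φ = E(4πr²):
E = k|Q_enc|/r² = (8.99×10^9)(1.803e-8)/(0.124)² = 1.05×10^4 N/C.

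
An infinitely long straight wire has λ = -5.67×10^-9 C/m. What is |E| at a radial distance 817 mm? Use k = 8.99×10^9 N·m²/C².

Coaxial Gaussian cylinder, radius r = 817 mm, length L.
Q_enc = λL, so λ_enc = -5.67×10^-9 C/m.
Since E is radial and uniform over the curved surface, Φ = E·2πrL = Q_enc/ε₀ = λ_enc L/ε₀.
E = 2k|λ_enc|/r = 2(8.99×10^9)(5.67e-9)/(0.817) = 125 N/C.

E ≈ 125 V/m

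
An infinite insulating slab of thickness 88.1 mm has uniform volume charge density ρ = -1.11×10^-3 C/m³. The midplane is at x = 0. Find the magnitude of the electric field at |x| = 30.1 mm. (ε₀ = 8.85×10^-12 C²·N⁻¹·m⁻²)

By symmetry E is perpendicular to the slab. A Gaussian pillbox from −30.1 mm to +30.1 mm (face area A) lies entirely within the slab.
Q_enc = ρ·(2x)·A and flux = 2EA, so 2EA = 2ρxA/ε₀ ⇒ E = |ρ|x/ε₀.
E = (1.11e-3)(0.0301)/(8.85×10^-12) = 3.78×10^6 N/C.

3.78×10^6 V/m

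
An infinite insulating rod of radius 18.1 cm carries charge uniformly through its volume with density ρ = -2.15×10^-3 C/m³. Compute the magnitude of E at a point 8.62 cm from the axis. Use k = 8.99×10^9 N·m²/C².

|E| ≈ 1.05e7 V/m

Take a coaxial cylindrical Gaussian surface of radius r = 8.62 cm and length L (r < R).
Charge inside radius r per length L is ρ·πr²·L, so λ_enc = ρπr² = -5.019e-5 C/m.
Applying ∮E·dA = Q_enc/ε₀ with the end caps contributing no flux:
E = 2k|λ_enc|/r = 2(8.99×10^9)(5.019×10^-5)/(0.0862) = 1.05e7 N/C.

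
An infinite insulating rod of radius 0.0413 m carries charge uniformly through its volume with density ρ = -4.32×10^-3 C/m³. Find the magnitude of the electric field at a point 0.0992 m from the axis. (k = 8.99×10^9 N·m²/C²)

E = 4.20e6 V/m

By cylindrical symmetry E is radial; use a coaxial Gaussian cylinder of radius 0.0992 m and length L (r > 0.0413 m, full cross-section enclosed).
λ_enc = ρ·πR² = (-4.32×10^-3)π(0.0413)² = -2.315×10^-5 C/m.
Gauss's law: E·2πrL = λ_enc L/ε₀.
E = 2k|λ_enc|/r = 2(8.99×10^9)(2.315×10^-5)/(0.0992) = 4.20e6 N/C.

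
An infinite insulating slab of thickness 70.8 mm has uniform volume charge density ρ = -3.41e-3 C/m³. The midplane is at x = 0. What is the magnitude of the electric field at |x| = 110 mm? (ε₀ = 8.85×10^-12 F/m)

The point |x| = 110 mm lies outside the slab (half-thickness 0.0354 m). A symmetric pillbox spanning the full slab encloses Q_enc = ρ·d·A.
Flux = 2EA ⇒ E = |ρ|d/(2ε₀), independent of distance outside.
E = (3.41×10^-3)(0.0708)/(2·8.85×10^-12) = 1.36e7 N/C.

E = 1.36×10^7 V/m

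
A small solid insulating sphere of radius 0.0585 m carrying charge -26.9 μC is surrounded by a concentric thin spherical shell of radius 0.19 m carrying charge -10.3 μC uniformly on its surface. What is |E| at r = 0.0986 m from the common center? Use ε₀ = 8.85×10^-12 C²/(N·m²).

Symmetry ⇒ E = E(r) r̂. Gaussian sphere of radius r = 0.0986 m (between the bodies, 0.0585 m < r < 0.19 m).
Only the inner charge is enclosed; the outer shell contributes nothing inside itself. Q_enc = -26.9 μC = -2.69e-5 C.
By Gauss's law, ∮E·dA = E·4πr² = Q_enc/ε₀.
E = |Q_enc|/(4πε₀r²) = (2.69×10^-5)/(4π·8.85×10^-12·(0.0986)²) = 2.49×10^7 N/C.

|E| = 2.49×10^7 V/m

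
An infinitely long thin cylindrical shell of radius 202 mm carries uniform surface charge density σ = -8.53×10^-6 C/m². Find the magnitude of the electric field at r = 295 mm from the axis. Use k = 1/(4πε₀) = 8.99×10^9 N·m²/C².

Take a coaxial cylindrical Gaussian surface of radius r = 295 mm and length L (r > 202 mm).
The whole shell is enclosed: λ_enc = σ·2πR = (-8.53×10^-6)·2π·(0.202) = -1.083×10^-5 C/m.
Applying ∮E·dA = Q_enc/ε₀ with the end caps contributing no flux:
E = 2k|λ_enc|/r = 2(8.99×10^9)(1.083×10^-5)/(0.295) = 6.60×10^5 N/C.

E ≈ 6.60e5 N/C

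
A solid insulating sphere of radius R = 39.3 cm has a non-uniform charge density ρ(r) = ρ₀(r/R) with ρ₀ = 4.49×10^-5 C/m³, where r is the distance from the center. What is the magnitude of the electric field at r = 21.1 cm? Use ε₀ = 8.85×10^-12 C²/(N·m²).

Use a concentric Gaussian sphere at r = 21.1 cm (r < R).
Integrate the density: Q_enc = 4π ∫₀^r ρ₀(r'/R)^1 r'² dr' = 4πρ₀ r^4/(4·R) = 7.114×10^-7 C.
By Gauss's law, ∮E·dA = E·4πr² = Q_enc/ε₀.
E = |Q_enc|/(4πε₀r²) = (7.114×10^-7)/(4π·8.85×10^-12·(0.211)²) = 1.44×10^5 N/C.

E = 1.44×10^5 V/m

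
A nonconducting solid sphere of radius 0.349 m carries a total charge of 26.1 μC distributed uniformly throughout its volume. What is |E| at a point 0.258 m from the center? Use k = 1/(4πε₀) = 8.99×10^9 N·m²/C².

|E| ≈ 1.42e6 V/m

Symmetry ⇒ E = E(r) r̂. Gaussian sphere of radius r = 0.258 m (r < R).
Only the charge within r is enclosed: Q_enc = Q·(r/R)³ = (26.1 μC)·(0.258 m/0.349 m)³ = 1.054×10^-5 C.
Gauss's law: E·4πr² = Q_enc/ε₀.
E = k|Q_enc|/r² = (8.99×10^9)(1.054e-5)/(0.258)² = 1.42×10^6 N/C.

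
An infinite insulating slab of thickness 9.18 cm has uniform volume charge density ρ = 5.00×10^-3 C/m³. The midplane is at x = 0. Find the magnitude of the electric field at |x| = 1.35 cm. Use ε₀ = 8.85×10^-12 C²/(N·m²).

|E| = 7.63×10^6 V/m

By symmetry E is perpendicular to the slab. A Gaussian pillbox from −1.35 cm to +1.35 cm (face area A) lies entirely within the slab.
Q_enc = ρ·(2x)·A and flux = 2EA, so 2EA = 2ρxA/ε₀ ⇒ E = |ρ|x/ε₀.
E = (5.00×10^-3)(0.0135)/(8.85×10^-12) = 7.63×10^6 N/C.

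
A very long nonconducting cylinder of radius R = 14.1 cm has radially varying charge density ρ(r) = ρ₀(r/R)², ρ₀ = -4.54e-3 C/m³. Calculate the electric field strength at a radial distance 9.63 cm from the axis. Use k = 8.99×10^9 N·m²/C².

Coaxial Gaussian cylinder, radius r = 9.63 cm, length L (r < R).
λ_enc = ∫₀^r ρ(r')·2πr' dr' = (2πρ₀/R²)·r^4/4 = -3.085×10^-5 C/m.
Since E is radial and uniform over the curved surface, Φ = E·2πrL = Q_enc/ε₀ = λ_enc L/ε₀.
E = 2k|λ_enc|/r = 2(8.99×10^9)(3.085×10^-5)/(0.0963) = 5.76×10^6 N/C.

E ≈ 5.76×10^6 N/C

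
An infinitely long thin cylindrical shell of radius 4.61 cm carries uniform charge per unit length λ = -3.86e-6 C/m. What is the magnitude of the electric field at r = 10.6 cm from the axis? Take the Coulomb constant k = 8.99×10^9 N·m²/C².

By cylindrical symmetry E is radial; use a coaxial Gaussian cylinder of radius 10.6 cm and length L (r > 4.61 cm).
The full line charge is enclosed: λ_enc = -3.86×10^-6 C/m.
Gauss's law: E·2πrL = λ_enc L/ε₀.
E = 2k|λ_enc|/r = 2(8.99×10^9)(3.86e-6)/(0.106) = 6.55×10^5 N/C.

|E| = 6.55e5 N/C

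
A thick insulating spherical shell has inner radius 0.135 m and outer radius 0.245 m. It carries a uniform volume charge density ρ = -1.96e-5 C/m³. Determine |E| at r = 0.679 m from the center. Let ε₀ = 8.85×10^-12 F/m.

1.96×10^4 N/C

By spherical symmetry E is radial; choose a Gaussian sphere of radius r = 0.679 m (r > 0.245 m, enclosing the whole shell).
Q_enc = ρ·(4π/3)(b³ − a³) = (-1.96×10^-5)·(4π/3)·((0.245)³ − (0.135)³) = -1.005×10^-6 C.
Applying ∮E·dA = Q_enc/ε₀ with Φ = E(4πr²):
E = |Q_enc|/(4πε₀r²) = (1.005×10^-6)/(4π·8.85×10^-12·(0.679)²) = 1.96×10^4 N/C.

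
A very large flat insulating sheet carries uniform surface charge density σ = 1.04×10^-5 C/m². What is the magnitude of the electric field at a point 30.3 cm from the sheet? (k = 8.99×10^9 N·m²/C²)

Choose a cylindrical pillbox piercing the sheet, end faces (area A) parallel to it.
Flux Φ = 2EA and Q_enc = σA, so 2EA = σA/ε₀ ⇒ E = |σ|/(2ε₀), independent of distance.
E = 2πk|σ| = 2π(8.99×10^9)(1.04×10^-5) = 5.87e5 N/C.

E ≈ 5.87×10^5 V/m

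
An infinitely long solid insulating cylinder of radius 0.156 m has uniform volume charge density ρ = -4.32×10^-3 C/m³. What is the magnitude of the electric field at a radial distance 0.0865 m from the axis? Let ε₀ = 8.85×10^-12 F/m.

Choose a coaxial cylinder of radius r = 0.0865 m (arbitrary length L) as the Gaussian surface (r < R).
Charge inside radius r per length L is ρ·πr²·L, so λ_enc = ρπr² = -1.015×10^-4 C/m.
Gauss's law: E·2πrL = λ_enc L/ε₀.
E = |λ_enc|/(2πε₀r) = (1.015e-4)/(2π·8.85×10^-12·0.0865) = 2.11e7 N/C.

E ≈ 2.11×10^7 V/m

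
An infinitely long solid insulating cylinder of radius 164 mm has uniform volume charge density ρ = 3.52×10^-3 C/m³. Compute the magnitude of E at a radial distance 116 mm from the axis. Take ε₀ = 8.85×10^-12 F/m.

E = 2.31e7 V/m

Choose a coaxial cylinder of radius r = 116 mm (arbitrary length L) as the Gaussian surface (r < R).
Charge inside radius r per length L is ρ·πr²·L, so λ_enc = ρπr² = 1.488×10^-4 C/m.
Since E is radial and uniform over the curved surface, Φ = E·2πrL = Q_enc/ε₀ = λ_enc L/ε₀.
E = |λ_enc|/(2πε₀r) = (1.488e-4)/(2π·8.85×10^-12·0.116) = 2.31e7 N/C.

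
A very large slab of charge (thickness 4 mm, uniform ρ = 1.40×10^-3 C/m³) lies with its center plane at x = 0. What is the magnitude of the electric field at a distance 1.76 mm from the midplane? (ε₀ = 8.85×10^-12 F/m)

|E| ≈ 2.78×10^5 V/m

By symmetry E is perpendicular to the slab. A Gaussian pillbox from −1.76 mm to +1.76 mm (face area A) lies entirely within the slab.
Q_enc = ρ·(2x)·A and flux = 2EA, so 2EA = 2ρxA/ε₀ ⇒ E = |ρ|x/ε₀.
E = (1.40e-3)(0.00176)/(8.85×10^-12) = 2.78×10^5 N/C.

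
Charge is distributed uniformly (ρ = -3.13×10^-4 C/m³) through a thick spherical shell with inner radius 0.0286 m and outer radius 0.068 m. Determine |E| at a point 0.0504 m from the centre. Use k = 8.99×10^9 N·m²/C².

Symmetry ⇒ E = E(r) r̂. Gaussian sphere of radius r = 0.0504 m (within the shell material, 0.0286 m < r < 0.068 m).
Only the shell between 0.0286 m and r is enclosed: Q_enc = ρ·(4π/3)(r³ − a³) = (-3.13×10^-4)·(4π/3)·((0.0504)³ − (0.0286)³) = -1.372×10^-7 C.
Gauss's law: E·4πr² = Q_enc/ε₀.
E = k|Q_enc|/r² = (8.99×10^9)(1.372e-7)/(0.0504)² = 4.86×10^5 N/C.

E = 4.86×10^5 N/C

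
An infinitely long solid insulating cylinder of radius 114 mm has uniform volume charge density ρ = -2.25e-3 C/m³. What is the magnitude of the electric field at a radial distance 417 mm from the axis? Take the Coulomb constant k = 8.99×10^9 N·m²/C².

By cylindrical symmetry E is radial; use a coaxial Gaussian cylinder of radius 417 mm and length L (r > 114 mm, full cross-section enclosed).
λ_enc = ρ·πR² = (-2.25e-3)π(0.114)² = -9.186×10^-5 C/m.
Gauss's law: E·2πrL = λ_enc L/ε₀.
E = 2k|λ_enc|/r = 2(8.99×10^9)(9.186×10^-5)/(0.417) = 3.96×10^6 N/C.

E ≈ 3.96×10^6 N/C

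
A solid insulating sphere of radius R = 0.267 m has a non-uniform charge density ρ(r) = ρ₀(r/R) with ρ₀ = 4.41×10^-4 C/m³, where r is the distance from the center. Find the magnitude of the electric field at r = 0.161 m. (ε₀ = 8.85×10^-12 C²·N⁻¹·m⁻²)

Symmetry ⇒ E = E(r) r̂. Gaussian sphere of radius r = 0.161 m (r < R).
Q_enc = ∫₀^r ρ(r')·4πr'² dr' = (4πρ₀/R) ∫₀^r r'^3 dr' = 4πρ₀ r^4/(4·R) = 3.486×10^-6 C.
Applying ∮E·dA = Q_enc/ε₀ with Φ = E(4πr²):
E = |Q_enc|/(4πε₀r²) = (3.486×10^-6)/(4π·8.85×10^-12·(0.161)²) = 1.21e6 N/C.

E = 1.21×10^6 N/C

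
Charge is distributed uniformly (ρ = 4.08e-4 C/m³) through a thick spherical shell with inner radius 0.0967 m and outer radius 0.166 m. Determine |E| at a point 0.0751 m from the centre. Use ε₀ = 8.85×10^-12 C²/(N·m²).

|E| = 0 N/C

Symmetry ⇒ E = E(r) r̂. Gaussian sphere of radius r = 0.0751 m (r < 0.0967 m, inside the empty cavity).
No charge is enclosed, so by Gauss's law E·4πr² = 0 ⇒ E = 0.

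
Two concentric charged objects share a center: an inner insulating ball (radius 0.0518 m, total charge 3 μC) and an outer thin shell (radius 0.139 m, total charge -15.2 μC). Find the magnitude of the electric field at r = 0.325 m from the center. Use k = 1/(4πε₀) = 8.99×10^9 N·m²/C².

1.04e6 V/m

Use a concentric Gaussian sphere at r = 0.325 m (r > 0.139 m, enclosing both).
Q_enc = (3 μC) + (-15.2 μC) = -1.22×10^-5 C.
Applying ∮E·dA = Q_enc/ε₀ with Φ = E(4πr²):
E = k|Q_enc|/r² = (8.99×10^9)(1.22×10^-5)/(0.325)² = 1.04e6 N/C.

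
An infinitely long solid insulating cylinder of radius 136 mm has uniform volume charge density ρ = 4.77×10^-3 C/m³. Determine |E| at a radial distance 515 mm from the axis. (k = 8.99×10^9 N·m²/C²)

Take a coaxial cylindrical Gaussian surface of radius r = 515 mm and length L (r > 136 mm, full cross-section enclosed).
λ_enc = ρ·πR² = (4.77×10^-3)π(0.136)² = 2.772×10^-4 C/m.
By Gauss's law (flux through the curved wall only), E·2πrL = λ_enc L/ε₀.
E = 2k|λ_enc|/r = 2(8.99×10^9)(2.772×10^-4)/(0.515) = 9.68×10^6 N/C.

|E| = 9.68×10^6 N/C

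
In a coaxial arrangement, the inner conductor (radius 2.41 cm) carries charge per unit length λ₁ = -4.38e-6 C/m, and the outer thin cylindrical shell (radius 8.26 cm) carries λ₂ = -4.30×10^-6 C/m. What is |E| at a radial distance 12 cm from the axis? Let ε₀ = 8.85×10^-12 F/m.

Choose a coaxial cylinder of radius r = 12 cm (arbitrary length L) as the Gaussian surface (r > 8.26 cm, enclosing both).
λ_enc = λ₁ + λ₂ = (-4.38e-6) + (-4.30×10^-6) = -8.68e-6 C/m.
Since E is radial and uniform over the curved surface, Φ = E·2πrL = Q_enc/ε₀ = λ_enc L/ε₀.
E = |λ_enc|/(2πε₀r) = (8.68×10^-6)/(2π·8.85×10^-12·0.12) = 1.30×10^6 N/C.

|E| = 1.30×10^6 N/C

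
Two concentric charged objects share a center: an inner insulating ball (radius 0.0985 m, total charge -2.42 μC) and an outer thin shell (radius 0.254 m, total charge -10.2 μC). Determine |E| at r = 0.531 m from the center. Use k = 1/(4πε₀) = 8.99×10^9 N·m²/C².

Take a concentric spherical Gaussian surface of radius r = 0.531 m (r > 0.254 m, enclosing both).
Q_enc = (-2.42 μC) + (-10.2 μC) = -1.262e-5 C.
Since E is radial and uniform over the Gaussian sphere, Φ = E·4πr² = Q_enc/ε₀.
E = k|Q_enc|/r² = (8.99×10^9)(1.262×10^-5)/(0.531)² = 4.02e5 N/C.

|E| ≈ 4.02e5 N/C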